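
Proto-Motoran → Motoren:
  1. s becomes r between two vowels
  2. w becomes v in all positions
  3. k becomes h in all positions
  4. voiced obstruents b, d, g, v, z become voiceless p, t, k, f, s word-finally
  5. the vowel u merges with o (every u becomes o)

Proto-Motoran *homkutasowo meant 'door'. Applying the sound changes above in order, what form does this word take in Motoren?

homhotarovo

Motoren: start from *homkutasowo.
  rule 1 (rhotacism): homkutasowo → homkutarowo
  rule 2 (unconditioned shift): homkutarowo → homkutarovo
  rule 3 (unconditioned shift): homkutarovo → homhutarovo
  rule 4: no change — homhutarovo
  rule 5 (vowel merger): homhutarovo → homhotarovo
  ⇒ Motoren homhotarovo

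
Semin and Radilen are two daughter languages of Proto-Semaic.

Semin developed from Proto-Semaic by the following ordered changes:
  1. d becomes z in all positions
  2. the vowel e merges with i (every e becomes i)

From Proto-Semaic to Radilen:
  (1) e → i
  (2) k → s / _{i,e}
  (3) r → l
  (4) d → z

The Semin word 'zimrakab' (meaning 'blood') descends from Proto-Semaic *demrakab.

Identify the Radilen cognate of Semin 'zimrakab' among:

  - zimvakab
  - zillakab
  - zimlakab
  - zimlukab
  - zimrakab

zimlakab

Radilen: *demrakab > dimrakab > dimlakab > zimlakab  (by vowel merger, unconditioned shift, unconditioned shift)
The other candidates each miss or misapply at least one Radilen change.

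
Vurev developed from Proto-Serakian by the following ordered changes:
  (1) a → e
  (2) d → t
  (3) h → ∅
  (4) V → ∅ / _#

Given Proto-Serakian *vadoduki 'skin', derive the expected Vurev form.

Vurev: *vadoduki > vedoduki > vetotuki > vetotuk  (by vowel merger, unconditioned shift, apocope)

vetotuk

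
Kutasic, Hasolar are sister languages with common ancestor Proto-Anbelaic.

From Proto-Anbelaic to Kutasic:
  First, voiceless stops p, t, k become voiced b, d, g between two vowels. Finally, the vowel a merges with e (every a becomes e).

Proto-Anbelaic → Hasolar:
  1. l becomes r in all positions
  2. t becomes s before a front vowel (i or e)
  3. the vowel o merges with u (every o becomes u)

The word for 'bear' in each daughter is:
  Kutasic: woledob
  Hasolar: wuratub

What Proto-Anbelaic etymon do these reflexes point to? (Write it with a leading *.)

*wolatob

Position 5: Kutasic has d, Hasolar has t. Hasolar preserves t here (none of its changes turn any other segment into t), so the proto-segment is *t.
Position 3: Kutasic has l, Hasolar has r. Kutasic preserves l here (none of its changes turn any other segment into l), so the proto-segment is *l.
Position 2: Kutasic has o, Hasolar has u. Kutasic preserves o here (none of its changes turn any other segment into o), so the proto-segment is *o.
This points to *wolatob. Verify forward in each daughter:
Kutasic: *wolatob
  wolatob → woladob   [intervocalic voicing]
  woladob → woledob   [vowel merger]
  giving Kutasic woledob.
Hasolar: *wolatob
  wolatob → woratob   [unconditioned shift]
  woratob (rule 2 does not apply)
  woratob → wuratub   [vowel merger]
  giving Hasolar wuratub.
No other proto-form is consistent with every reflex, so the reconstruction is *wolatob.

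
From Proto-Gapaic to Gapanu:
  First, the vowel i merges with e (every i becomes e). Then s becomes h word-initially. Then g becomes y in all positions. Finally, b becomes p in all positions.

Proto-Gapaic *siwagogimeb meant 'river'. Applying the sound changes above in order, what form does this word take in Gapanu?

hewayoyemep

Gapanu: *siwagogimeb
  siwagogimeb → sewagogemeb   [vowel merger]
  sewagogemeb → hewagogemeb   [debuccalisation]
  hewagogemeb → hewayoyemeb   [unconditioned shift]
  hewayoyemeb → hewayoyemep   [unconditioned shift]
  giving Gapanu hewayoyemep.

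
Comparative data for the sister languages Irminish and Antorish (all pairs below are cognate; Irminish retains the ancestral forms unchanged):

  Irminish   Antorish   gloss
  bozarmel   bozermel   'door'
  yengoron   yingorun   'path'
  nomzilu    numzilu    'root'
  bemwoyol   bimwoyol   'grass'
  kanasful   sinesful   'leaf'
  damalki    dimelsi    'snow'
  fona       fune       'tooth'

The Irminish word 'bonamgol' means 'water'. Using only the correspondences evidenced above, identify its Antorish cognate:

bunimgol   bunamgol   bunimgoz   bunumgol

bunimgol

yengoron ~ yingorun, fona ~ fune — Irminish o corresponds to Antorish u after a consonant, before a nasal.
damalki ~ dimelsi — Irminish a corresponds to Antorish i after a consonant, before a nasal.
Applying these to Irminish 'bonamgol':
  bonamgol → bunamgol   (o→u after a consonant, before a nasal)
  bunamgol → bunimgol   (a→i after a consonant, before a nasal)
So the Antorish cognate is 'bunimgol'.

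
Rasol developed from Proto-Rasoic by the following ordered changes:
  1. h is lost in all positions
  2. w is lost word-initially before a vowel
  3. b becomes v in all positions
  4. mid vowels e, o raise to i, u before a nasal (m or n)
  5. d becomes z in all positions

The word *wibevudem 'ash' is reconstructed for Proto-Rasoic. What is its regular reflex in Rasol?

Rasol: start from *wibevudem.
  rule 1: no change — wibevudem
  rule 2 (glide loss): wibevudem → ibevudem
  rule 3 (unconditioned shift): ibevudem → ivevudem
  rule 4 (pre-nasal raising): ivevudem → ivevudim
  rule 5 (unconditioned shift): ivevudim → ivevuzim
  ⇒ Rasol ivevuzim

ivevuzim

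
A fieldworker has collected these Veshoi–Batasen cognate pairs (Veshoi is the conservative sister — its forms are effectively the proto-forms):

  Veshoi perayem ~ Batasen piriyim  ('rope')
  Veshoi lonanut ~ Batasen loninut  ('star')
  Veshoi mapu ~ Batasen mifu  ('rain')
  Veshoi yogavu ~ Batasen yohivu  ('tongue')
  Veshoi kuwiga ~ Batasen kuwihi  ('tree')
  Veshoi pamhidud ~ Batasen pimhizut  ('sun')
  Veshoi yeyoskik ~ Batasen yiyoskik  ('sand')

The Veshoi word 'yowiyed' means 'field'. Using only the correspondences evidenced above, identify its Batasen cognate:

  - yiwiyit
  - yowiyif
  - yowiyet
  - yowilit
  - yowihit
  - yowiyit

yowiyit

yeyoskik ~ yiyoskik — Veshoi e corresponds to Batasen i after a consonant, before a consonant other than r, m, n, p, b, f, v.
pamhidud ~ pimhizut — Veshoi d corresponds to Batasen t word-finally.
Applying these to Veshoi 'yowiyed':
  yowiyed → yowiyid   (e→i after a consonant, before a consonant other than r, m, n, p, b, f, v)
  yowiyid → yowiyit   (d→t word-finally)
So the Batasen cognate is 'yowiyit'.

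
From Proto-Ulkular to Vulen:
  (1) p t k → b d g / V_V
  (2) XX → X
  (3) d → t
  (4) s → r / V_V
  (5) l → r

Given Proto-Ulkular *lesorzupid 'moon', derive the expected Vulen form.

Vulen: *lesorzupid
  lesorzupid → lesorzubid   [intervocalic voicing]
  lesorzubid (rule 2 does not apply)
  lesorzubid → lesorzubit   [unconditioned shift]
  lesorzubit → lerorzubit   [rhotacism]
  lerorzubit → rerorzubit   [unconditioned shift]
  giving Vulen rerorzubit.

rerorzubit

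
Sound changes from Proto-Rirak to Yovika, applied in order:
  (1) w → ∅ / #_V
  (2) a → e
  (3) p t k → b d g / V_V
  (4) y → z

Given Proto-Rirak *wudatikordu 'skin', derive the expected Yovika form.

udedigordu

Yovika: *wudatikordu > udatikordu > udetikordu > udedigordu  (by glide loss, vowel merger, intervocalic voicing)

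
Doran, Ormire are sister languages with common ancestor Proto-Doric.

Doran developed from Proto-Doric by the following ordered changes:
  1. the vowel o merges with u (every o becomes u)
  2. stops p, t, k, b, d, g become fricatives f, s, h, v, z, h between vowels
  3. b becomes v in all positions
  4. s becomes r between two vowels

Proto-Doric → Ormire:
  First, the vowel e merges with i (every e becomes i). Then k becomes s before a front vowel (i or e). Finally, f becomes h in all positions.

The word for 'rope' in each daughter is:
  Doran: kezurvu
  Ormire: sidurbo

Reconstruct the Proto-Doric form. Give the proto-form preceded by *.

Position 3: Doran has z, Ormire has d. Ormire preserves d here (none of its changes turn any other segment into d), so the proto-segment is *d.
Position 7: Doran has u, Ormire has o. Ormire preserves o here (none of its changes turn any other segment into o), so the proto-segment is *o.
Position 1: Doran has k, Ormire has s. Doran preserves k here (none of its changes turn any other segment into k), so the proto-segment is *k.
Continuing position by position gives *kedurbo; check it forward:
Doran: start from *kedurbo.
  rule 1 (vowel merger): kedurbo → kedurbu
  rule 2 (intervocalic lenition): kedurbu → kezurbu
  rule 3 (unconditioned shift): kezurbu → kezurvu
  rule 4: no change — kezurvu
  ⇒ Doran kezurvu
Ormire: start from *kedurbo.
  rule 1 (vowel merger): kedurbo → kidurbo
  rule 2 (palatalisation): kidurbo → sidurbo
  rule 3: no change — sidurbo
  ⇒ Ormire sidurbo
No other proto-form is consistent with every reflex, so the reconstruction is *kedurbo.

*kedurbo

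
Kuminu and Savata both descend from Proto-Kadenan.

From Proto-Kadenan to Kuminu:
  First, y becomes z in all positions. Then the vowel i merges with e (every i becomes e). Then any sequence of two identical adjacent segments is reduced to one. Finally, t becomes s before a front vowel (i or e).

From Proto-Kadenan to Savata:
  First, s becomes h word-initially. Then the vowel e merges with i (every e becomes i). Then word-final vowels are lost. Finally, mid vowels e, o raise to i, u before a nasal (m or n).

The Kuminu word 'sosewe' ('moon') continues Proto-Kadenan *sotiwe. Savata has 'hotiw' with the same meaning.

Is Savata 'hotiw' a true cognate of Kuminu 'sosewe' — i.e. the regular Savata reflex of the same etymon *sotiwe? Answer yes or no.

yes

Derive the expected Savata reflex of *sotiwe:
Savata: *sotiwe
  sotiwe → hotiwe   [debuccalisation]
  hotiwe → hotiwi   [vowel merger]
  hotiwi → hotiw   [apocope]
  hotiw (rule 4 does not apply)
  giving Savata hotiw.
Savata 'hotiw' matches the regular reflex exactly, so the pair is cognate.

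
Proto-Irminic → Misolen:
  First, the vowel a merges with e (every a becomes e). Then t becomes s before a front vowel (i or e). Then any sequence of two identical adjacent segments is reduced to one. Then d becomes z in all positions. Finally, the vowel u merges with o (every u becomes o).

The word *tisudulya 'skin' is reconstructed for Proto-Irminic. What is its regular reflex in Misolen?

Misolen: *tisudulya > tisudulye > sisudulye > sisuzulye > sisozolye  (by vowel merger, palatalisation, unconditioned shift, vowel merger)

sisozolye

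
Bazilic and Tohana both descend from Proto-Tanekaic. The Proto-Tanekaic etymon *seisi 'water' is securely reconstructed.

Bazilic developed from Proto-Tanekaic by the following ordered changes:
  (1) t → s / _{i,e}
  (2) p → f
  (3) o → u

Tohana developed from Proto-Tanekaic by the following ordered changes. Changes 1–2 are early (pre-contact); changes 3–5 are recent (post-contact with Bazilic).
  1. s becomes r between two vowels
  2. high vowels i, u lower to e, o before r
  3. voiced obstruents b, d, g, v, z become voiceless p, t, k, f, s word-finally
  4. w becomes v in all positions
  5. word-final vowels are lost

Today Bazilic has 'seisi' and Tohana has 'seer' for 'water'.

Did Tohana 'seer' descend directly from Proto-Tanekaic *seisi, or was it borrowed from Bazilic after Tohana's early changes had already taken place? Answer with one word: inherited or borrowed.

inherited

If inherited, *seisi would pass through all of Tohana's changes:
Tohana: *seisi > seiri > seeri > seer  (by rhotacism, pre-rhotic lowering, apocope)
If borrowed from Bazilic 'seisi' after the early changes, it would undergo only the recent ones:
  rule 3 (final devoicing): no change (seisi)
  rule 4 (unconditioned shift): no change (seisi)
  rule 5 (apocope): seisi → seis
  ⇒ as a loan: seis
Tohana 'seer' matches the inherited outcome exactly, so it is an inherited cognate, not a loan.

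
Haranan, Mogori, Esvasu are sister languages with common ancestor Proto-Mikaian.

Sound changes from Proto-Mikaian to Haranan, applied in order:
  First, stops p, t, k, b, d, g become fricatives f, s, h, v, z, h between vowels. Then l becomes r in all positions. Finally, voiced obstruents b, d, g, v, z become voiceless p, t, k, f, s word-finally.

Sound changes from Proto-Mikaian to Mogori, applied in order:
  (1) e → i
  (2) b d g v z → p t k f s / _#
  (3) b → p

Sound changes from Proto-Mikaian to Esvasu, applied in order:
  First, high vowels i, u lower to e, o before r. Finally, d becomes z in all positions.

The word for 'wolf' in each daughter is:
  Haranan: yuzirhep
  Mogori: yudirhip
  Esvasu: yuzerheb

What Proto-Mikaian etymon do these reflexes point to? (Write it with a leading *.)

*yudirheb

Position 8: Haranan has p, Mogori has p, Esvasu has b. Esvasu preserves b here (none of its changes turn any other segment into b), so the proto-segment is *b.
Position 3: Haranan has z, Mogori has d, Esvasu has z. Mogori preserves d here (none of its changes turn any other segment into d), so the proto-segment is *d.
Position 7: Haranan has e, Mogori has i, Esvasu has e. Haranan preserves e here (none of its changes turn any other segment into e), so the proto-segment is *e.
This points to *yudirheb. Verify forward in each daughter:
Haranan: *yudirheb > yuzirheb > yuzirhep  (by intervocalic lenition, final devoicing)
Mogori: start from *yudirheb.
  rule 1 (vowel merger): yudirheb → yudirhib
  rule 2 (final devoicing): yudirhib → yudirhip
  rule 3: no change — yudirhip
  ⇒ Mogori yudirhip
Esvasu: *yudirheb > yuderheb > yuzerheb  (by pre-rhotic lowering, unconditioned shift)
*yudirheb is the unique common source.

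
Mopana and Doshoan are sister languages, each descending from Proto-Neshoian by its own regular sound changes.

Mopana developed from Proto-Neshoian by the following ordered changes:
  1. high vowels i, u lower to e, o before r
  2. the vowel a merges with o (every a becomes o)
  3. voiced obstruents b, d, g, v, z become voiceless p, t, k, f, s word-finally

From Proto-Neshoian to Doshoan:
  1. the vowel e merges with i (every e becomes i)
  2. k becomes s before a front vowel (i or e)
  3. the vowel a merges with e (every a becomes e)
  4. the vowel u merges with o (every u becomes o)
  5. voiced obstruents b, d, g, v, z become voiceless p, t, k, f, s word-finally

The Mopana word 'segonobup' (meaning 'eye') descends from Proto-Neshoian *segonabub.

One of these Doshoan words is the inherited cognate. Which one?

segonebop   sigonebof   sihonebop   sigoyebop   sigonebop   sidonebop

Doshoan: *segonabub
  segonabub → sigonabub   [vowel merger]
  sigonabub (rule 2 does not apply)
  sigonabub → sigonebub   [vowel merger]
  sigonebub → sigonebob   [vowel merger]
  sigonebob → sigonebop   [final devoicing]
  giving Doshoan sigonebop.
Only 'sigonebop' matches the regular Doshoan development of *segonabub.

sigonebop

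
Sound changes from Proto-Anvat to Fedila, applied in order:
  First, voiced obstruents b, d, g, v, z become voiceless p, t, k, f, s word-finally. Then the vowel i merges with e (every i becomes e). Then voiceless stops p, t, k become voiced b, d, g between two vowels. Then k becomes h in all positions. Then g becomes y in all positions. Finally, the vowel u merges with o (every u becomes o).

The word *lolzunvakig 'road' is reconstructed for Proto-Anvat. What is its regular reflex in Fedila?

Fedila: *lolzunvakig > lolzunvakik > lolzunvakek > lolzunvagek > lolzunvageh > lolzunvayeh > lolzonvayeh  (by final devoicing, vowel merger, intervocalic voicing, unconditioned shift, unconditioned shift, vowel merger)

lolzonvayeh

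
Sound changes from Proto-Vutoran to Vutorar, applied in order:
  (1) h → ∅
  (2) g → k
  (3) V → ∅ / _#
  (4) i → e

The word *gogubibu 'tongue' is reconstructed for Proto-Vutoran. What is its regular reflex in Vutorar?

Vutorar: *gogubibu > kokubibu > kokubib > kokubeb  (by unconditioned shift, apocope, vowel merger)

kokubeb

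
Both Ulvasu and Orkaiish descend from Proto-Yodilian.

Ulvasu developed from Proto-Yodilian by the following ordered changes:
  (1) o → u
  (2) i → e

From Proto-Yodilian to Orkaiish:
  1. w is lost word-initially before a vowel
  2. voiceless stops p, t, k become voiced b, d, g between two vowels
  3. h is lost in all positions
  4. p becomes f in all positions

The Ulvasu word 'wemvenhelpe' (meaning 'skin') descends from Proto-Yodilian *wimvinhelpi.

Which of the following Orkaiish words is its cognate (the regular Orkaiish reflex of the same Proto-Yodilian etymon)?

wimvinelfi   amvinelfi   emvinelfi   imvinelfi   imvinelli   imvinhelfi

imvinelfi

Orkaiish: *wimvinhelpi > imvinhelpi > imvinelpi > imvinelfi  (by glide loss, h-loss, unconditioned shift)
Among the options, 'imvinelfi' alone shows every Orkaiish change applied in order.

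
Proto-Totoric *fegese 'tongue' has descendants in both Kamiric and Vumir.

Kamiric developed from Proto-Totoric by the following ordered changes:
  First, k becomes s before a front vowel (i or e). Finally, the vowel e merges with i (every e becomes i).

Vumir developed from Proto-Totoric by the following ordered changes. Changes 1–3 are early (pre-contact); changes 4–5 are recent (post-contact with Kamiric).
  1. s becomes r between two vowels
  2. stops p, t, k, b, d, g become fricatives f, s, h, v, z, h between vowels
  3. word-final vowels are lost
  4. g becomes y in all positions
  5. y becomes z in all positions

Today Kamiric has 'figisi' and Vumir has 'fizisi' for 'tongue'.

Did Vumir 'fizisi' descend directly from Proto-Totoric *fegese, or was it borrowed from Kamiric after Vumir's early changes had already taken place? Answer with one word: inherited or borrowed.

If inherited, *fegese would pass through all of Vumir's changes:
Vumir: *fegese
  fegese → fegere   [rhotacism]
  fegere → fehere   [intervocalic lenition]
  fehere → feher   [apocope]
  feher (rule 4 does not apply)
  feher (rule 5 does not apply)
  giving Vumir feher.
If borrowed from Kamiric 'figisi' after the early changes, it would undergo only the recent ones:
  rule 4 (unconditioned shift): figisi → fiyisi
  rule 5 (unconditioned shift): fiyisi → fizisi
  ⇒ as a loan: fizisi
Vumir 'fizisi' matches the loan outcome 'fizisi', not the inherited 'feher' — it skipped the early Vumir changes, so it was borrowed from Kamiric.

borrowed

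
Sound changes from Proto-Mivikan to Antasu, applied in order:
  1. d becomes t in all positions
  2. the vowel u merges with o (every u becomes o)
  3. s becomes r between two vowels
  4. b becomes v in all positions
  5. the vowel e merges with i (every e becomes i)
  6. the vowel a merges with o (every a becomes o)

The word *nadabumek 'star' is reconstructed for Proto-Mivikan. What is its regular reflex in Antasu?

notovomik

Antasu: *nadabumek > natabumek > natabomek > natavomek > natavomik > notovomik  (by unconditioned shift, vowel merger, unconditioned shift, vowel merger, vowel merger)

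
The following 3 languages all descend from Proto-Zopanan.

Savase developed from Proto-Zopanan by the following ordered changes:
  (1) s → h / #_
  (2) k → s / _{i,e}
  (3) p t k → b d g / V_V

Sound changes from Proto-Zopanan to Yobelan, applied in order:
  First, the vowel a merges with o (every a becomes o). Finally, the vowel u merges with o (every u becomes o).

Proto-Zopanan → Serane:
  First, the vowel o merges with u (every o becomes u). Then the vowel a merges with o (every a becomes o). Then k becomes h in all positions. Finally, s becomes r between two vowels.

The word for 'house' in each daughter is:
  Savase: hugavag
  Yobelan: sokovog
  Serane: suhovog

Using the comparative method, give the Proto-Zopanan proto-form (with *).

*sukavag

Position 3: Savase has g, Yobelan has k, Serane has h. Yobelan preserves k here (none of its changes turn any other segment into k), so the proto-segment is *k.
Position 4: Savase has a, Yobelan has o, Serane has o. Savase preserves a here (none of its changes turn any other segment into a), so the proto-segment is *a.
Position 1: Savase has h, Yobelan has s, Serane has s. Yobelan preserves s here (none of its changes turn any other segment into s), so the proto-segment is *s.
Continuing position by position gives *sukavag; check it forward:
Savase: start from *sukavag.
  rule 1 (debuccalisation): sukavag → hukavag
  rule 2: no change — hukavag
  rule 3 (intervocalic voicing): hukavag → hugavag
  ⇒ Savase hugavag
Yobelan: *sukavag
  sukavag → sukovog   [vowel merger]
  sukovog → sokovog   [vowel merger]
  giving Yobelan sokovog.
Serane: *sukavag > sukovog > suhovog  (by vowel merger, unconditioned shift)
*sukavag is the unique common source.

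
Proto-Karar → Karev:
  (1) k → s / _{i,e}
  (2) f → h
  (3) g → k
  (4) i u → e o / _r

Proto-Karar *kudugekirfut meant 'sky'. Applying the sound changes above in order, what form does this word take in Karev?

kudukeserhut

Karev: *kudugekirfut
  kudugekirfut → kudugesirfut   [palatalisation]
  kudugesirfut → kudugesirhut   [unconditioned shift]
  kudugesirhut → kudukesirhut   [unconditioned shift]
  kudukesirhut → kudukeserhut   [pre-rhotic lowering]
  giving Karev kudukeserhut.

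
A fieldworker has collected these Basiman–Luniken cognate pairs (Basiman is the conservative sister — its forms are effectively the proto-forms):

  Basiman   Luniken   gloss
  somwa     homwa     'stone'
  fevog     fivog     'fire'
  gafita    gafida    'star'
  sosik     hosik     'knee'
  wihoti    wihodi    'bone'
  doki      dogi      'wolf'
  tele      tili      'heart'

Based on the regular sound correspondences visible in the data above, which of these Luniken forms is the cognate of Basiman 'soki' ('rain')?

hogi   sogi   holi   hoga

hogi

somwa ~ homwa, sosik ~ hosik — Basiman s corresponds to Luniken h word-initially before a back vowel.
doki ~ dogi — Basiman k corresponds to Luniken g between vowels (before a front vowel).
Applying these to Basiman 'soki':
  soki → hoki   (s→h word-initially before a back vowel)
  hoki → hogi   (k→g between vowels (before a front vowel))
So the Luniken cognate is 'hogi'.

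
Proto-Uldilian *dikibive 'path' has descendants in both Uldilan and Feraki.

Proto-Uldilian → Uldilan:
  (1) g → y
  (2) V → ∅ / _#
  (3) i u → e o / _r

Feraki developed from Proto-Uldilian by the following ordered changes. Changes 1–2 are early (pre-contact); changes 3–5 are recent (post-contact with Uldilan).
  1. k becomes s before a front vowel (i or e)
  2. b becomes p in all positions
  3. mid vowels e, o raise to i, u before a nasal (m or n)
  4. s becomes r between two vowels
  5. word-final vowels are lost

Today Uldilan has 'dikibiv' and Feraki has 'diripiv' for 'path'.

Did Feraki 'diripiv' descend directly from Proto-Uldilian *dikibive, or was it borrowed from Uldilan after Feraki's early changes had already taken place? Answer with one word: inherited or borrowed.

If inherited, *dikibive would pass through all of Feraki's changes:
Feraki: *dikibive
  dikibive → disibive   [palatalisation]
  disibive → disipive   [unconditioned shift]
  disipive (rule 3 does not apply)
  disipive → diripive   [rhotacism]
  diripive → diripiv   [apocope]
  giving Feraki diripiv.
If borrowed from Uldilan 'dikibiv' after the early changes, it would undergo only the recent ones:
  rule 3 (pre-nasal raising): no change (dikibiv)
  rule 4 (rhotacism): no change (dikibiv)
  rule 5 (apocope): no change (dikibiv)
  ⇒ as a loan: dikibiv
Feraki 'diripiv' matches the inherited outcome exactly, so it is an inherited cognate, not a loan.

inherited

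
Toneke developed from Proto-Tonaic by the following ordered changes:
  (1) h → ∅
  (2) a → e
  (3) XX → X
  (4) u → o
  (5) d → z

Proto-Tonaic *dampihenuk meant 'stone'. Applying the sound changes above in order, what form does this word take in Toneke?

zempienok

Toneke: start from *dampihenuk.
  rule 1 (h-loss): dampihenuk → dampienuk
  rule 2 (vowel merger): dampienuk → dempienuk
  rule 3: no change — dempienuk
  rule 4 (vowel merger): dempienuk → dempienok
  rule 5 (unconditioned shift): dempienok → zempienok
  ⇒ Toneke zempienok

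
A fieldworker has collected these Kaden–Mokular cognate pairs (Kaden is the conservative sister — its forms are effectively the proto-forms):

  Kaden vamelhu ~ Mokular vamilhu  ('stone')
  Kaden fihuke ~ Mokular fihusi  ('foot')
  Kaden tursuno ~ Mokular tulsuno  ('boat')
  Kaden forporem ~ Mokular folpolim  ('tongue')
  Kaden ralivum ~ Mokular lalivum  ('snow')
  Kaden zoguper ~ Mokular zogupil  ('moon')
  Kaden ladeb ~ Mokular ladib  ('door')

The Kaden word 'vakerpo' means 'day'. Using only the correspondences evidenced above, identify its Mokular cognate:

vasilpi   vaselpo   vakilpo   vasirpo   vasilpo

vasilpo

fihuke ~ fihusi — Kaden k corresponds to Mokular s between vowels (before a front vowel).
zoguper ~ zogupil — Kaden e corresponds to Mokular i after a consonant, before r.
forporem ~ folpolim — Kaden r corresponds to Mokular l after a vowel, before a labial obstruent.
Applying these to Kaden 'vakerpo':
  vakerpo → vaserpo   (k→s between vowels (before a front vowel))
  vaserpo → vasirpo   (e→i after a consonant, before r)
  vasirpo → vasilpo   (r→l after a vowel, before a labial obstruent)
So the Mokular cognate is 'vasilpo'.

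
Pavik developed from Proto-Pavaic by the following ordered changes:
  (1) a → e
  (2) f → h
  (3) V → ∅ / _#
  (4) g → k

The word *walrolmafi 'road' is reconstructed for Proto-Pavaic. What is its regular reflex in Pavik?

welrolmeh

Pavik: *walrolmafi > welrolmefi > welrolmehi > welrolmeh  (by vowel merger, unconditioned shift, apocope)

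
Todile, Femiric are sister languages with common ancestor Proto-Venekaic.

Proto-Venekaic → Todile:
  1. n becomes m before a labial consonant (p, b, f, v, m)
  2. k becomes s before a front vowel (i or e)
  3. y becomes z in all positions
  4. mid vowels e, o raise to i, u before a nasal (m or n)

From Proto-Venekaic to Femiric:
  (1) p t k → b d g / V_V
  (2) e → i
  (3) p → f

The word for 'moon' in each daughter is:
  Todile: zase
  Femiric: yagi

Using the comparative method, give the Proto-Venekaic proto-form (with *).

Position 1: Todile has z, Femiric has y. Femiric preserves y here (none of its changes turn any other segment into y), so the proto-segment is *y.
Position 3: Todile has s, Femiric has g. Taking the neighbouring segments as reconstructed: Todile s could go back to *k or *s; Femiric g could go back to *k or *g — the one source consistent with every daughter is *k.
This points to *yake. Verify forward in each daughter:
Todile: *yake > yase > zase  (by palatalisation, unconditioned shift)
Femiric: start from *yake.
  rule 1 (intervocalic voicing): yake → yage
  rule 2 (vowel merger): yage → yagi
  rule 3: no change — yagi
  ⇒ Femiric yagi
No other proto-form is consistent with every reflex, so the reconstruction is *yake.

*yake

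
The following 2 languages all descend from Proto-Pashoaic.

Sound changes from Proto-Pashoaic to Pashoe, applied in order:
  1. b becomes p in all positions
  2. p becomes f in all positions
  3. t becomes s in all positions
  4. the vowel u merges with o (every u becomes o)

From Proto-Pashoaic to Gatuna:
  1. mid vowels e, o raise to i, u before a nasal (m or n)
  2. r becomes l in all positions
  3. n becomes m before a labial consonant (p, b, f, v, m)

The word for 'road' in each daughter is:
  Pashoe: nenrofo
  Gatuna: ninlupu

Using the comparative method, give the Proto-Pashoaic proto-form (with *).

*nenrupu

Position 2: Pashoe has e, Gatuna has i. Pashoe preserves e here (none of its changes turn any other segment into e), so the proto-segment is *e.
Position 6: Pashoe has f, Gatuna has p. Gatuna preserves p here (none of its changes turn any other segment into p), so the proto-segment is *p.
Position 4: Pashoe has r, Gatuna has l. Pashoe preserves r here (none of its changes turn any other segment into r), so the proto-segment is *r.
Verify the candidate proto-form against each daughter:
Pashoe: start from *nenrupu.
  rule 1: no change — nenrupu
  rule 2 (unconditioned shift): nenrupu → nenrufu
  rule 3: no change — nenrufu
  rule 4 (vowel merger): nenrufu → nenrofo
  ⇒ Pashoe nenrofo
Gatuna: *nenrupu
  nenrupu → ninrupu   [pre-nasal raising]
  ninrupu → ninlupu   [unconditioned shift]
  ninlupu (rule 3 does not apply)
  giving Gatuna ninlupu.
*nenrupu is the unique common source.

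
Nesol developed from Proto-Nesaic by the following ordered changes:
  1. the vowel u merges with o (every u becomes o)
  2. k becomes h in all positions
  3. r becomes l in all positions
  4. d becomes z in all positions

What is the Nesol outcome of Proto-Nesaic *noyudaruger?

Nesol: *noyudaruger
  noyudaruger → noyodaroger   [vowel merger]
  noyodaroger (rule 2 does not apply)
  noyodaroger → noyodalogel   [unconditioned shift]
  noyodalogel → noyozalogel   [unconditioned shift]
  giving Nesol noyozalogel.

noyozalogel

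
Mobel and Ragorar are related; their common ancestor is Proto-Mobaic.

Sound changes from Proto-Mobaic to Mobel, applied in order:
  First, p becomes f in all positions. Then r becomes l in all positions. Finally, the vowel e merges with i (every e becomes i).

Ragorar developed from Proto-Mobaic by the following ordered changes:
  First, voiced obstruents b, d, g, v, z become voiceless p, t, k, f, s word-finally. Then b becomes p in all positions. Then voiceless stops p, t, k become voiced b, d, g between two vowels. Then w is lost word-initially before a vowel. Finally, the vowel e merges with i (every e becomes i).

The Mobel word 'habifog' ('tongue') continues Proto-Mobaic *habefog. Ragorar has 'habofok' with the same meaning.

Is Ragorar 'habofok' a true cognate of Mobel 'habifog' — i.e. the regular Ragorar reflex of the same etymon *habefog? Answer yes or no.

Derive the expected Ragorar reflex of *habefog:
Ragorar: start from *habefog.
  rule 1 (final devoicing): habefog → habefok
  rule 2 (unconditioned shift): habefok → hapefok
  rule 3 (intervocalic voicing): hapefok → habefok
  rule 4: no change — habefok
  rule 5 (vowel merger): habefok → habifok
  ⇒ Ragorar habifok
The regular Ragorar reflex would be 'habifok', but the attested form is 'habofok'. The correspondence is irregular, so they are not cognates (the Ragorar form has a different source).

no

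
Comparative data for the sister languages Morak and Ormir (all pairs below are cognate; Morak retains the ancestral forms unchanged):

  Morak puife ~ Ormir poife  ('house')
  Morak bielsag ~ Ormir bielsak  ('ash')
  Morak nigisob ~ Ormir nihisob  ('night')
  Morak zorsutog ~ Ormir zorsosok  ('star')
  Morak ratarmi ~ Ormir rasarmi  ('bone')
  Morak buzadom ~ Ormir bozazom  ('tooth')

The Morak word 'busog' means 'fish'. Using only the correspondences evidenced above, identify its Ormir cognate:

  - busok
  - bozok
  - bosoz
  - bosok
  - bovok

zorsutog ~ zorsosok, buzadom ~ bozazom — Morak u corresponds to Ormir o after a consonant, before a consonant other than r, m, n, p, b, f, v.
bielsag ~ bielsak, zorsutog ~ zorsosok — Morak g corresponds to Ormir k word-finally.
Applying these to Morak 'busog':
  busog → bosog   (u→o after a consonant, before a consonant other than r, m, n, p, b, f, v)
  bosog → bosok   (g→k word-finally)
So the Ormir cognate is 'bosok'.

bosok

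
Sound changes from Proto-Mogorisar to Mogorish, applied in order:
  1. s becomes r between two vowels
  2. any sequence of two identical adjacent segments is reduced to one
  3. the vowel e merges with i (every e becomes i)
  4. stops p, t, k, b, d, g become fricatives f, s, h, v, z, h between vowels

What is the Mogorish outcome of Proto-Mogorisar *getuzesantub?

gisuzirantub

Mogorish: *getuzesantub
  getuzesantub → getuzerantub   [rhotacism]
  getuzerantub (rule 2 does not apply)
  getuzerantub → gituzirantub   [vowel merger]
  gituzirantub → gisuzirantub   [intervocalic lenition]
  giving Mogorish gisuzirantub.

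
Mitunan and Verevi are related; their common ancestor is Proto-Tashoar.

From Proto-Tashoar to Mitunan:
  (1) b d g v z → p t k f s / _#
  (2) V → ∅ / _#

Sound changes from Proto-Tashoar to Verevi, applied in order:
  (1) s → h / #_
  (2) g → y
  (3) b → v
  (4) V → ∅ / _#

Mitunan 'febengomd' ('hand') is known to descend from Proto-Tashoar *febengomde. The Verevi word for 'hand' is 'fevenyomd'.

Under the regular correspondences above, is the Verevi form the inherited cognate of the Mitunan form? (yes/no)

Derive the expected Verevi reflex of *febengomde:
Verevi: *febengomde > febenyomde > fevenyomde > fevenyomd  (by unconditioned shift, unconditioned shift, apocope)
Verevi 'fevenyomd' matches the regular reflex exactly, so the pair is cognate.

yes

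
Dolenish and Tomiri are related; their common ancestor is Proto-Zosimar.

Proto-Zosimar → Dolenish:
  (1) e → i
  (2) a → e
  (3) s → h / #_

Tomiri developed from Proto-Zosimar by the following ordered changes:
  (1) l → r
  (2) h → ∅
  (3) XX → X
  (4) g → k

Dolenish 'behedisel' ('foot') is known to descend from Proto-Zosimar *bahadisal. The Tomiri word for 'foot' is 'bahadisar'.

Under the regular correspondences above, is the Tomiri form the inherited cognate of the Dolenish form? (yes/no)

Derive the expected Tomiri reflex of *bahadisal:
Tomiri: start from *bahadisal.
  rule 1 (unconditioned shift): bahadisal → bahadisar
  rule 2 (h-loss): bahadisar → baadisar
  rule 3 (degemination): baadisar → badisar
  rule 4: no change — badisar
  ⇒ Tomiri badisar
The regular Tomiri reflex would be 'badisar', but the attested form is 'bahadisar'. The correspondence is irregular, so they are not cognates (the Tomiri form has a different source).

no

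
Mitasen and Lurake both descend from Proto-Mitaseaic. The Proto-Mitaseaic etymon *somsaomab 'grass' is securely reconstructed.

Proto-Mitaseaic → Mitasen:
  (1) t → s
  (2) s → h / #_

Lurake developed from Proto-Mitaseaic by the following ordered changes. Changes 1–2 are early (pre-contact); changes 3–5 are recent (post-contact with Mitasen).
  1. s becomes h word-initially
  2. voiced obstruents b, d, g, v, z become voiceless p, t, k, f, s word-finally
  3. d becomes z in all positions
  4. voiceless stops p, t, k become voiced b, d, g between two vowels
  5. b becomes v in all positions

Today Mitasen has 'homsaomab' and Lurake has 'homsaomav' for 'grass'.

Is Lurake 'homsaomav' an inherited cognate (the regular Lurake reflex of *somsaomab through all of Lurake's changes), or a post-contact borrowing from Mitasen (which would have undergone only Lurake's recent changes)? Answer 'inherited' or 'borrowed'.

If inherited, *somsaomab would pass through all of Lurake's changes:
Lurake: start from *somsaomab.
  rule 1 (debuccalisation): somsaomab → homsaomab
  rule 2 (final devoicing): homsaomab → homsaomap
  rule 3: no change — homsaomap
  rule 4: no change — homsaomap
  rule 5: no change — homsaomap
  ⇒ Lurake homsaomap
If borrowed from Mitasen 'homsaomab' after the early changes, it would undergo only the recent ones:
  rule 3 (unconditioned shift): no change (homsaomab)
  rule 4 (intervocalic voicing): no change (homsaomab)
  rule 5 (unconditioned shift): homsaomab → homsaomav
  ⇒ as a loan: homsaomav
Lurake 'homsaomav' matches the loan outcome 'homsaomav', not the inherited 'homsaomap' — it skipped the early Lurake changes, so it was borrowed from Mitasen.

borrowed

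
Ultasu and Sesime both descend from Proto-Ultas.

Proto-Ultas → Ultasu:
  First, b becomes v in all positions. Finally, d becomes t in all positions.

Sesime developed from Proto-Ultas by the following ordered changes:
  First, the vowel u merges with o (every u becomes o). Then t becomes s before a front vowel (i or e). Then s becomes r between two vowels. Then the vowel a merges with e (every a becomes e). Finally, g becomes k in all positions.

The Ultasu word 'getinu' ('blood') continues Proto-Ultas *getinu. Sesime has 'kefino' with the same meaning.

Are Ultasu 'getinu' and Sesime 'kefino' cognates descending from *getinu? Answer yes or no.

no

Derive the expected Sesime reflex of *getinu:
Sesime: start from *getinu.
  rule 1 (vowel merger): getinu → getino
  rule 2 (palatalisation): getino → gesino
  rule 3 (rhotacism): gesino → gerino
  rule 4: no change — gerino
  rule 5 (unconditioned shift): gerino → kerino
  ⇒ Sesime kerino
The regular Sesime reflex would be 'kerino', but the attested form is 'kefino'. The correspondence is irregular, so they are not cognates (the Sesime form has a different source).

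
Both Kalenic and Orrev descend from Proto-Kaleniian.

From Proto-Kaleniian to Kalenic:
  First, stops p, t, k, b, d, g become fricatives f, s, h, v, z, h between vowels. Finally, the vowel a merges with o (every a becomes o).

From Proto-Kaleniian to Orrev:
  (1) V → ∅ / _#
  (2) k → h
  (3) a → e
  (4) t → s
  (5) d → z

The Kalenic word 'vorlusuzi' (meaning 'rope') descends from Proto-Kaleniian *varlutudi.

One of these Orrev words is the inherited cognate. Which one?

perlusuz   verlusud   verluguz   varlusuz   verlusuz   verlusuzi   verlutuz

Orrev: *varlutudi > varlutud > verlutud > verlusud > verlusuz  (by apocope, vowel merger, unconditioned shift, unconditioned shift)
Among the options, 'verlusuz' alone shows every Orrev change applied in order.

verlusuz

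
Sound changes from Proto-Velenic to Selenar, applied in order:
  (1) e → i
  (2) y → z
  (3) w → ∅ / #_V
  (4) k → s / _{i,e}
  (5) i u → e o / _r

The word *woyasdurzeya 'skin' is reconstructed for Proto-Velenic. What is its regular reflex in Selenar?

ozasdorziza

Selenar: start from *woyasdurzeya.
  rule 1 (vowel merger): woyasdurzeya → woyasdurziya
  rule 2 (unconditioned shift): woyasdurziya → wozasdurziza
  rule 3 (glide loss): wozasdurziza → ozasdurziza
  rule 4: no change — ozasdurziza
  rule 5 (pre-rhotic lowering): ozasdurziza → ozasdorziza
  ⇒ Selenar ozasdorziza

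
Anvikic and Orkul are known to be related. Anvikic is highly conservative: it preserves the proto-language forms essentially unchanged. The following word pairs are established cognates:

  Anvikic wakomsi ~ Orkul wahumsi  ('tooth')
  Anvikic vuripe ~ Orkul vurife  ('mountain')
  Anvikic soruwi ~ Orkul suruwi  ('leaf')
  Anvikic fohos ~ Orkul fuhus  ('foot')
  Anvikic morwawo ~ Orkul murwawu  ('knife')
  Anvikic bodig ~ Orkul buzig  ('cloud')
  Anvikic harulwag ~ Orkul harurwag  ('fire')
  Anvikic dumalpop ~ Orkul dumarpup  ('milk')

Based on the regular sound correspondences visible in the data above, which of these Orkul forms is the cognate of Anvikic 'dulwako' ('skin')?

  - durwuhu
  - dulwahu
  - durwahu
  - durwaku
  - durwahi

durwahu

harulwag ~ harurwag — Anvikic l corresponds to Orkul r after a vowel, before a consonant other than r, m, n, p, b, f, v.
wakomsi ~ wahumsi — Anvikic k corresponds to Orkul h between vowels (before a back vowel).
morwawo ~ murwawu — Anvikic o corresponds to Orkul u word-finally.
Applying these to Anvikic 'dulwako':
  dulwako → durwako   (l→r after a vowel, before a consonant other than r, m, n, p, b, f, v)
  durwako → durwaho   (k→h between vowels (before a back vowel))
  durwaho → durwahu   (o→u word-finally)
So the Orkul cognate is 'durwahu'.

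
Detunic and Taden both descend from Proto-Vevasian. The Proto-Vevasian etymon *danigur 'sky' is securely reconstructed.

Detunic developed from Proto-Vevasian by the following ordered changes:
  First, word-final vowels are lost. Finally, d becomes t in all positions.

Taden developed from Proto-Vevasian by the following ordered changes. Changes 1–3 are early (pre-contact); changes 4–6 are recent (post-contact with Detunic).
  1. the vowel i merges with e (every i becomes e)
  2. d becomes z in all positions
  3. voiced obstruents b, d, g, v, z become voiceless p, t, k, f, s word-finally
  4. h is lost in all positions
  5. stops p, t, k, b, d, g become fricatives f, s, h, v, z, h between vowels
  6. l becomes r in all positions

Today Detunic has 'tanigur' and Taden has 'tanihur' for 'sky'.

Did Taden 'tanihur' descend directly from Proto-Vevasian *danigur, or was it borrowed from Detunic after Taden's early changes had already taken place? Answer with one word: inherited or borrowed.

borrowed

If inherited, *danigur would pass through all of Taden's changes:
Taden: *danigur
  danigur → danegur   [vowel merger]
  danegur → zanegur   [unconditioned shift]
  zanegur (rule 3 does not apply)
  zanegur (rule 4 does not apply)
  zanegur → zanehur   [intervocalic lenition]
  zanehur (rule 6 does not apply)
  giving Taden zanehur.
If borrowed from Detunic 'tanigur' after the early changes, it would undergo only the recent ones:
  rule 4 (h-loss): no change (tanigur)
  rule 5 (intervocalic lenition): tanigur → tanihur
  rule 6 (unconditioned shift): no change (tanihur)
  ⇒ as a loan: tanihur
Taden 'tanihur' matches the loan outcome 'tanihur', not the inherited 'zanehur' — it skipped the early Taden changes, so it was borrowed from Detunic.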